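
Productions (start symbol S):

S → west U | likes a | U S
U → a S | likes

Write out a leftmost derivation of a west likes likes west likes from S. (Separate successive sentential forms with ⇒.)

S ⇒ U S ⇒ a S S ⇒ a west U S ⇒ a west likes S ⇒ a west likes U S ⇒ a west likes likes S ⇒ a west likes likes west U ⇒ a west likes likes west likes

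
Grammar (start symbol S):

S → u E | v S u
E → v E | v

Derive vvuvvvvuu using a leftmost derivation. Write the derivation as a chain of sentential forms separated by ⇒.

S ⇒ vSu ⇒ vvSuu ⇒ vvuEuu ⇒ vvuvEuu ⇒ vvuvvEuu ⇒ vvuvvvEuu ⇒ vvuvvvvuu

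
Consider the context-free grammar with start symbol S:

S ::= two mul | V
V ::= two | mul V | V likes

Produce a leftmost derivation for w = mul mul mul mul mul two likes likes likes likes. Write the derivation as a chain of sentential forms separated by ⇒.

S ⇒ V   [S ::= V]
V ⇒ V likes   [V ::= V likes]
V likes ⇒ V likes likes   [V ::= V likes]
V likes likes ⇒ mul V likes likes   [V ::= mul V]
mul V likes likes ⇒ mul V likes likes likes   [V ::= V likes]
mul V likes likes likes ⇒ mul mul V likes likes likes   [V ::= mul V]
mul mul V likes likes likes ⇒ mul mul mul V likes likes likes   [V ::= mul V]
mul mul mul V likes likes likes ⇒ mul mul mul mul V likes likes likes   [V ::= mul V]
mul mul mul mul V likes likes likes ⇒ mul mul mul mul V likes likes likes likes   [V ::= V likes]
mul mul mul mul V likes likes likes likes ⇒ mul mul mul mul mul V likes likes likes likes   [V ::= mul V]
mul mul mul mul mul V likes likes likes likes ⇒ mul mul mul mul mul two likes likes likes likes   [V ::= two]

S ⇒ V ⇒ V likes ⇒ V likes likes ⇒ mul V likes likes ⇒ mul V likes likes likes ⇒ mul mul V likes likes likes ⇒ mul mul mul V likes likes likes ⇒ mul mul mul mul V likes likes likes ⇒ mul mul mul mul V likes likes likes likes ⇒ mul mul mul mul mul V likes likes likes likes ⇒ mul mul mul mul mul two likes likes likes likes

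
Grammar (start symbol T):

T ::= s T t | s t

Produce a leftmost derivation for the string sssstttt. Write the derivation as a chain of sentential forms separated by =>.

T => sTt   [T ::= s T t]
sTt => ssTtt   [T ::= s T t]
ssTtt => sssTttt   [T ::= s T t]
sssTttt => sssstttt   [T ::= s t]

T=>sTt=>ssTtt=>sssTttt=>sssstttt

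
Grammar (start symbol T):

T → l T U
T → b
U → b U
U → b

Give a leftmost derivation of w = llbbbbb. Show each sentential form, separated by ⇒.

T ⇒ lTU   [T → l T U]
lTU ⇒ llTUU   [T → l T U]
llTUU ⇒ llbUU   [T → b]
llbUU ⇒ llbbUU   [U → b U]
llbbUU ⇒ llbbbUU   [U → b U]
llbbbUU ⇒ llbbbbU   [U → b]
llbbbbU ⇒ llbbbbb   [U → b]

T⇒lTU⇒llTUU⇒llbUU⇒llbbUU⇒llbbbUU⇒llbbbbU⇒llbbbbb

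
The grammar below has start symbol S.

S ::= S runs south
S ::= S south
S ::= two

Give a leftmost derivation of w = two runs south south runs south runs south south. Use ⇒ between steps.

S ⇒ S south ⇒ S runs south south ⇒ S runs south runs south south ⇒ S south runs south runs south south ⇒ S runs south south runs south runs south south ⇒ two runs south south runs south runs south south

S ⇒ S south   [S ::= S south]
S south ⇒ S runs south south   [S ::= S runs south]
S runs south south ⇒ S runs south runs south south   [S ::= S runs south]
S runs south runs south south ⇒ S south runs south runs south south   [S ::= S south]
S south runs south runs south south ⇒ S runs south south runs south runs south south   [S ::= S runs south]
S runs south south runs south runs south south ⇒ two runs south south runs south runs south south   [S ::= two]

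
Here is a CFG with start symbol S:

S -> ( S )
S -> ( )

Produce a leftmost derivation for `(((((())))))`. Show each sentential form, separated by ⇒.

S ⇒ (S) ⇒ ((S)) ⇒ (((S))) ⇒ ((((S)))) ⇒ (((((S))))) ⇒ (((((())))))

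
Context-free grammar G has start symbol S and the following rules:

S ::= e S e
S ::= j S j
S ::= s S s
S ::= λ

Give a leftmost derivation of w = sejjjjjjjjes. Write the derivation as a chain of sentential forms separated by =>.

S => sSs => seSes => sejSjes => sejjSjjes => sejjjSjjjes => sejjjjSjjjjes => sejjjjjjjjes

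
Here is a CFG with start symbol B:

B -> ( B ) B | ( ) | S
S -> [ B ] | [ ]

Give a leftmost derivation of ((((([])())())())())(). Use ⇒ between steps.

B ⇒ (B)B   [B -> ( B ) B]
(B)B ⇒ ((B)B)B   [B -> ( B ) B]
((B)B)B ⇒ (((B)B)B)B   [B -> ( B ) B]
(((B)B)B)B ⇒ ((((B)B)B)B)B   [B -> ( B ) B]
((((B)B)B)B)B ⇒ (((((B)B)B)B)B)B   [B -> ( B ) B]
(((((B)B)B)B)B)B ⇒ (((((S)B)B)B)B)B   [B -> S]
(((((S)B)B)B)B)B ⇒ ((((([])B)B)B)B)B   [S -> [ ]]
((((([])B)B)B)B)B ⇒ ((((([])())B)B)B)B   [B -> ( )]
((((([])())B)B)B)B ⇒ ((((([])())())B)B)B   [B -> ( )]
((((([])())())B)B)B ⇒ ((((([])())())())B)B   [B -> ( )]
((((([])())())())B)B ⇒ ((((([])())())())())B   [B -> ( )]
((((([])())())())())B ⇒ ((((([])())())())())()   [B -> ( )]

B ⇒ (B)B ⇒ ((B)B)B ⇒ (((B)B)B)B ⇒ ((((B)B)B)B)B ⇒ (((((B)B)B)B)B)B ⇒ (((((S)B)B)B)B)B ⇒ ((((([])B)B)B)B)B ⇒ ((((([])())B)B)B)B ⇒ ((((([])())())B)B)B ⇒ ((((([])())())())B)B ⇒ ((((([])())())())())B ⇒ ((((([])())())())())()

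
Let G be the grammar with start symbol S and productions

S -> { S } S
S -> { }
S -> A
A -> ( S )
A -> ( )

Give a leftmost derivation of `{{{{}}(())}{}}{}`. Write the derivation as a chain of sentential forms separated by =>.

S => {S}S   [S -> { S } S]
{S}S => {{S}S}S   [S -> { S } S]
{{S}S}S => {{{S}S}S}S   [S -> { S } S]
{{{S}S}S}S => {{{{}}S}S}S   [S -> { }]
{{{{}}S}S}S => {{{{}}A}S}S   [S -> A]
{{{{}}A}S}S => {{{{}}(S)}S}S   [A -> ( S )]
{{{{}}(S)}S}S => {{{{}}(A)}S}S   [S -> A]
{{{{}}(A)}S}S => {{{{}}(())}S}S   [A -> ( )]
{{{{}}(())}S}S => {{{{}}(())}{}}S   [S -> { }]
{{{{}}(())}{}}S => {{{{}}(())}{}}{}   [S -> { }]

S => {S}S => {{S}S}S => {{{S}S}S}S => {{{{}}S}S}S => {{{{}}A}S}S => {{{{}}(S)}S}S => {{{{}}(A)}S}S => {{{{}}(())}S}S => {{{{}}(())}{}}S => {{{{}}(())}{}}{}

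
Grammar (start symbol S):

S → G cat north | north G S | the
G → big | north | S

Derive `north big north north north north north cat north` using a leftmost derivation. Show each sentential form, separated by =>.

S => north G S => north big S => north big north G S => north big north north S => north big north north north G S => north big north north north north S => north big north north north north G cat north => north big north north north north north cat north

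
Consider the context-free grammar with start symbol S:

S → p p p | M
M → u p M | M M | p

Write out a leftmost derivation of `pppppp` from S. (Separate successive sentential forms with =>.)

S => M => MM => MMM => MMMM => MMMMM => pMMMM => pMMMMM => ppMMMM => pppMMM => ppppMM => pppppM => pppppp

S => M   [S → M]
M => MM   [M → M M]
MM => MMM   [M → M M]
MMM => MMMM   [M → M M]
MMMM => MMMMM   [M → M M]
MMMMM => pMMMM   [M → p]
pMMMM => pMMMMM   [M → M M]
pMMMMM => ppMMMM   [M → p]
ppMMMM => pppMMM   [M → p]
pppMMM => ppppMM   [M → p]
ppppMM => pppppM   [M → p]
pppppM => pppppp   [M → p]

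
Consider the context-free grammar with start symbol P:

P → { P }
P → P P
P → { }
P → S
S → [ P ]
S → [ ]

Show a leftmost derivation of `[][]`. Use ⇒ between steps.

P ⇒ PP   [P → P P]
PP ⇒ SP   [P → S]
SP ⇒ []P   [S → [ ]]
[]P ⇒ []S   [P → S]
[]S ⇒ [][]   [S → [ ]]

P⇒PP⇒SP⇒[]P⇒[]S⇒[][]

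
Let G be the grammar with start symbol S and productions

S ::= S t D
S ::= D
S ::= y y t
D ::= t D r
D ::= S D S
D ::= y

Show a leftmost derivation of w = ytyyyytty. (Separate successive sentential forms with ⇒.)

S ⇒ StD ⇒ DtD ⇒ SDStD ⇒ StDDStD ⇒ DtDDStD ⇒ ytDDStD ⇒ ytyDStD ⇒ ytyyStD ⇒ ytyyyyttD ⇒ ytyyyytty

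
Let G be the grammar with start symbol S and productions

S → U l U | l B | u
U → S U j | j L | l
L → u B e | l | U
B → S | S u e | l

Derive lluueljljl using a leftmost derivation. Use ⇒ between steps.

S ⇒ UlU ⇒ SUjlU ⇒ lBUjlU ⇒ lSueUjlU ⇒ llBueUjlU ⇒ llSueUjlU ⇒ lluueUjlU ⇒ lluueljlU ⇒ lluueljljL ⇒ lluueljljl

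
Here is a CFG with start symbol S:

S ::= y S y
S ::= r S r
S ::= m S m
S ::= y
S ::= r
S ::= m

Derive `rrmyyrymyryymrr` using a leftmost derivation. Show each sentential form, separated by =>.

S => rSr => rrSrr => rrmSmrr => rrmySymrr => rrmyySyymrr => rrmyyrSryymrr => rrmyyrySyryymrr => rrmyyrymyryymrr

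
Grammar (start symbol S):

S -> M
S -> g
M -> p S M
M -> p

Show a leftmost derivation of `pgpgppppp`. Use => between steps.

S => M   [S -> M]
M => pSM   [M -> p S M]
pSM => pgM   [S -> g]
pgM => pgpSM   [M -> p S M]
pgpSM => pgpgM   [S -> g]
pgpgM => pgpgpSM   [M -> p S M]
pgpgpSM => pgpgpMM   [S -> M]
pgpgpMM => pgpgppM   [M -> p]
pgpgppM => pgpgpppSM   [M -> p S M]
pgpgpppSM => pgpgpppMM   [S -> M]
pgpgpppMM => pgpgppppM   [M -> p]
pgpgppppM => pgpgppppp   [M -> p]

S => M => pSM => pgM => pgpSM => pgpgM => pgpgpSM => pgpgpMM => pgpgppM => pgpgpppSM => pgpgpppMM => pgpgppppM => pgpgppppp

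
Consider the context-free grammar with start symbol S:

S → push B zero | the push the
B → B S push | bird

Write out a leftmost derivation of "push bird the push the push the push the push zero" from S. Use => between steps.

S => push B zero => push B S push zero => push B S push S push zero => push bird S push S push zero => push bird the push the push S push zero => push bird the push the push the push the push zero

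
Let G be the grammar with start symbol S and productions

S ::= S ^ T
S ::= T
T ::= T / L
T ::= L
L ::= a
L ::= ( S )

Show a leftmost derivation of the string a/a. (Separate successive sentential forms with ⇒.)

S ⇒ T ⇒ T/L ⇒ L/L ⇒ a/L ⇒ a/a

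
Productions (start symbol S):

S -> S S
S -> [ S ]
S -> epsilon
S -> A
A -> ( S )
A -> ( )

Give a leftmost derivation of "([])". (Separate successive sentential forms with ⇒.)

S ⇒ SS ⇒ SSS ⇒ ASS ⇒ (S)SS ⇒ (SS)SS ⇒ ([S]S)SS ⇒ ([]S)SS ⇒ ([])SS ⇒ ([])S ⇒ ([])

S ⇒ SS   [S -> S S]
SS ⇒ SSS   [S -> S S]
SSS ⇒ ASS   [S -> A]
ASS ⇒ (S)SS   [A -> ( S )]
(S)SS ⇒ (SS)SS   [S -> S S]
(SS)SS ⇒ ([S]S)SS   [S -> [ S ]]
([S]S)SS ⇒ ([]S)SS   [S -> epsilon]
([]S)SS ⇒ ([])SS   [S -> epsilon]
([])SS ⇒ ([])S   [S -> epsilon]
([])S ⇒ ([])   [S -> epsilon]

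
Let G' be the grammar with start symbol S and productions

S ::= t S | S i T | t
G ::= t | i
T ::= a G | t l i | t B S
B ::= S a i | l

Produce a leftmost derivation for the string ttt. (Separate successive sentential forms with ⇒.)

S ⇒ tS ⇒ ttS ⇒ ttt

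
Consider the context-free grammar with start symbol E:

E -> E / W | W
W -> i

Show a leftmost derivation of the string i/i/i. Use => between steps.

E => E/W => E/W/W => W/W/W => i/W/W => i/i/W => i/i/i

E => E/W   [E -> E / W]
E/W => E/W/W   [E -> E / W]
E/W/W => W/W/W   [E -> W]
W/W/W => i/W/W   [W -> i]
i/W/W => i/i/W   [W -> i]
i/i/W => i/i/i   [W -> i]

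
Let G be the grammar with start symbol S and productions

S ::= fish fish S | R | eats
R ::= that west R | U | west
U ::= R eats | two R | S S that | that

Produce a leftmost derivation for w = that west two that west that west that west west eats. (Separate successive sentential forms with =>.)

S => R => that west R => that west U => that west R eats => that west U eats => that west two R eats => that west two that west R eats => that west two that west that west R eats => that west two that west that west that west R eats => that west two that west that west that west west eats

S => R   [S ::= R]
R => that west R   [R ::= that west R]
that west R => that west U   [R ::= U]
that west U => that west R eats   [U ::= R eats]
that west R eats => that west U eats   [R ::= U]
that west U eats => that west two R eats   [U ::= two R]
that west two R eats => that west two that west R eats   [R ::= that west R]
that west two that west R eats => that west two that west that west R eats   [R ::= that west R]
that west two that west that west R eats => that west two that west that west that west R eats   [R ::= that west R]
that west two that west that west that west R eats => that west two that west that west that west west eats   [R ::= west]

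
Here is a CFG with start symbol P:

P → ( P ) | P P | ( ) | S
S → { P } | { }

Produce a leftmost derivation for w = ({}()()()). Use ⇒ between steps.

P ⇒ (P)   [P → ( P )]
(P) ⇒ (PP)   [P → P P]
(PP) ⇒ (PPP)   [P → P P]
(PPP) ⇒ (SPP)   [P → S]
(SPP) ⇒ ({}PP)   [S → { }]
({}PP) ⇒ ({}()P)   [P → ( )]
({}()P) ⇒ ({}()PP)   [P → P P]
({}()PP) ⇒ ({}()()P)   [P → ( )]
({}()()P) ⇒ ({}()()())   [P → ( )]

P⇒(P)⇒(PP)⇒(PPP)⇒(SPP)⇒({}PP)⇒({}()P)⇒({}()PP)⇒({}()()P)⇒({}()()())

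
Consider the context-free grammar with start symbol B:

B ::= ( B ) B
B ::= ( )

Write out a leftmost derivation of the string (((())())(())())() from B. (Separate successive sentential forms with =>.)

B => (B)B   [B ::= ( B ) B]
(B)B => ((B)B)B   [B ::= ( B ) B]
((B)B)B => (((B)B)B)B   [B ::= ( B ) B]
(((B)B)B)B => (((())B)B)B   [B ::= ( )]
(((())B)B)B => (((())())B)B   [B ::= ( )]
(((())())B)B => (((())())(B)B)B   [B ::= ( B ) B]
(((())())(B)B)B => (((())())(())B)B   [B ::= ( )]
(((())())(())B)B => (((())())(())())B   [B ::= ( )]
(((())())(())())B => (((())())(())())()   [B ::= ( )]

B => (B)B => ((B)B)B => (((B)B)B)B => (((())B)B)B => (((())())B)B => (((())())(B)B)B => (((())())(())B)B => (((())())(())())B => (((())())(())())()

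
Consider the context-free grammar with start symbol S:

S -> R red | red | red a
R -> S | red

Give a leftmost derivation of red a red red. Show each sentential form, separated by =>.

S => R red => S red => R red red => S red red => red a red red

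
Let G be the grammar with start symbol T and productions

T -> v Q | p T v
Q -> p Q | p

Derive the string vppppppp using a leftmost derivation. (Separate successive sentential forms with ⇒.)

T ⇒ vQ   [T -> v Q]
vQ ⇒ vpQ   [Q -> p Q]
vpQ ⇒ vppQ   [Q -> p Q]
vppQ ⇒ vpppQ   [Q -> p Q]
vpppQ ⇒ vppppQ   [Q -> p Q]
vppppQ ⇒ vpppppQ   [Q -> p Q]
vpppppQ ⇒ vppppppQ   [Q -> p Q]
vppppppQ ⇒ vppppppp   [Q -> p]

T ⇒ vQ ⇒ vpQ ⇒ vppQ ⇒ vpppQ ⇒ vppppQ ⇒ vpppppQ ⇒ vppppppQ ⇒ vppppppp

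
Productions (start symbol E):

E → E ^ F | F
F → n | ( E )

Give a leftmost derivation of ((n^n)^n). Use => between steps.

E => F   [E → F]
F => (E)   [F → ( E )]
(E) => (E^F)   [E → E ^ F]
(E^F) => (F^F)   [E → F]
(F^F) => ((E)^F)   [F → ( E )]
((E)^F) => ((E^F)^F)   [E → E ^ F]
((E^F)^F) => ((F^F)^F)   [E → F]
((F^F)^F) => ((n^F)^F)   [F → n]
((n^F)^F) => ((n^n)^F)   [F → n]
((n^n)^F) => ((n^n)^n)   [F → n]

E => F => (E) => (E^F) => (F^F) => ((E)^F) => ((E^F)^F) => ((F^F)^F) => ((n^F)^F) => ((n^n)^F) => ((n^n)^n)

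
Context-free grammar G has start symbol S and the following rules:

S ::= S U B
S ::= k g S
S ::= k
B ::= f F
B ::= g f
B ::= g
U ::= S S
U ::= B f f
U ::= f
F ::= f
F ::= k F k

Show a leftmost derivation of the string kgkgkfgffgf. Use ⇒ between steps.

S ⇒ SUB ⇒ kgSUB ⇒ kgkgSUB ⇒ kgkgSUBUB ⇒ kgkgkUBUB ⇒ kgkgkfBUB ⇒ kgkgkfgfUB ⇒ kgkgkfgffB ⇒ kgkgkfgffgf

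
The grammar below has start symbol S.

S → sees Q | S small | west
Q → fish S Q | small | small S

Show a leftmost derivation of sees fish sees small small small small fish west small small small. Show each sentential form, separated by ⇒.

S ⇒ S small   [S → S small]
S small ⇒ S small small   [S → S small]
S small small ⇒ sees Q small small   [S → sees Q]
sees Q small small ⇒ sees fish S Q small small   [Q → fish S Q]
sees fish S Q small small ⇒ sees fish S small Q small small   [S → S small]
sees fish S small Q small small ⇒ sees fish S small small Q small small   [S → S small]
sees fish S small small Q small small ⇒ sees fish S small small small Q small small   [S → S small]
sees fish S small small small Q small small ⇒ sees fish sees Q small small small Q small small   [S → sees Q]
sees fish sees Q small small small Q small small ⇒ sees fish sees small small small small Q small small   [Q → small]
sees fish sees small small small small Q small small ⇒ sees fish sees small small small small fish S Q small small   [Q → fish S Q]
sees fish sees small small small small fish S Q small small ⇒ sees fish sees small small small small fish west Q small small   [S → west]
sees fish sees small small small small fish west Q small small ⇒ sees fish sees small small small small fish west small small small   [Q → small]

S ⇒ S small ⇒ S small small ⇒ sees Q small small ⇒ sees fish S Q small small ⇒ sees fish S small Q small small ⇒ sees fish S small small Q small small ⇒ sees fish S small small small Q small small ⇒ sees fish sees Q small small small Q small small ⇒ sees fish sees small small small small Q small small ⇒ sees fish sees small small small small fish S Q small small ⇒ sees fish sees small small small small fish west Q small small ⇒ sees fish sees small small small small fish west small small small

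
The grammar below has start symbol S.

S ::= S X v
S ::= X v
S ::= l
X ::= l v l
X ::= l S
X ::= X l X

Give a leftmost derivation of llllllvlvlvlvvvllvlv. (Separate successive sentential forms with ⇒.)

S⇒SXv⇒lXv⇒lXlXv⇒llSlXv⇒llXvlXv⇒lllSvlXv⇒lllSXvvlXv⇒llllXvvlXv⇒lllllSvvlXv⇒lllllSXvvvlXv⇒lllllXvXvvvlXv⇒llllllvlvXvvvlXv⇒llllllvlvlvlvvvlXv⇒llllllvlvlvlvvvllvlv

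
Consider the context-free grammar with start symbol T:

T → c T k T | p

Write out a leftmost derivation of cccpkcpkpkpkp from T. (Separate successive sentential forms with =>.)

T=>cTkT=>ccTkTkT=>cccTkTkTkT=>cccpkTkTkT=>cccpkcTkTkTkT=>cccpkcpkTkTkT=>cccpkcpkpkTkT=>cccpkcpkpkpkT=>cccpkcpkpkpkp

T => cTkT   [T → c T k T]
cTkT => ccTkTkT   [T → c T k T]
ccTkTkT => cccTkTkTkT   [T → c T k T]
cccTkTkTkT => cccpkTkTkT   [T → p]
cccpkTkTkT => cccpkcTkTkTkT   [T → c T k T]
cccpkcTkTkTkT => cccpkcpkTkTkT   [T → p]
cccpkcpkTkTkT => cccpkcpkpkTkT   [T → p]
cccpkcpkpkTkT => cccpkcpkpkpkT   [T → p]
cccpkcpkpkpkT => cccpkcpkpkpkp   [T → p]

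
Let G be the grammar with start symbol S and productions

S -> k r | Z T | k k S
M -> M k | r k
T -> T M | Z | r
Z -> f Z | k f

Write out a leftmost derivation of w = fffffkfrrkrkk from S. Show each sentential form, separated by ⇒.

S ⇒ ZT   [S -> Z T]
ZT ⇒ fZT   [Z -> f Z]
fZT ⇒ ffZT   [Z -> f Z]
ffZT ⇒ fffZT   [Z -> f Z]
fffZT ⇒ ffffZT   [Z -> f Z]
ffffZT ⇒ fffffZT   [Z -> f Z]
fffffZT ⇒ fffffkfT   [Z -> k f]
fffffkfT ⇒ fffffkfTM   [T -> T M]
fffffkfTM ⇒ fffffkfTMM   [T -> T M]
fffffkfTMM ⇒ fffffkfrMM   [T -> r]
fffffkfrMM ⇒ fffffkfrrkM   [M -> r k]
fffffkfrrkM ⇒ fffffkfrrkMk   [M -> M k]
fffffkfrrkMk ⇒ fffffkfrrkrkk   [M -> r k]

S⇒ZT⇒fZT⇒ffZT⇒fffZT⇒ffffZT⇒fffffZT⇒fffffkfT⇒fffffkfTM⇒fffffkfTMM⇒fffffkfrMM⇒fffffkfrrkM⇒fffffkfrrkMk⇒fffffkfrrkrkk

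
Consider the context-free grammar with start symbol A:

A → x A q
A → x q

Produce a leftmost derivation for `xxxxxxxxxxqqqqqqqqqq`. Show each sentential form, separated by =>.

A => xAq   [A → x A q]
xAq => xxAqq   [A → x A q]
xxAqq => xxxAqqq   [A → x A q]
xxxAqqq => xxxxAqqqq   [A → x A q]
xxxxAqqqq => xxxxxAqqqqq   [A → x A q]
xxxxxAqqqqq => xxxxxxAqqqqqq   [A → x A q]
xxxxxxAqqqqqq => xxxxxxxAqqqqqqq   [A → x A q]
xxxxxxxAqqqqqqq => xxxxxxxxAqqqqqqqq   [A → x A q]
xxxxxxxxAqqqqqqqq => xxxxxxxxxAqqqqqqqqq   [A → x A q]
xxxxxxxxxAqqqqqqqqq => xxxxxxxxxxqqqqqqqqqq   [A → x q]

A => xAq => xxAqq => xxxAqqq => xxxxAqqqq => xxxxxAqqqqq => xxxxxxAqqqqqq => xxxxxxxAqqqqqqq => xxxxxxxxAqqqqqqqq => xxxxxxxxxAqqqqqqqqq => xxxxxxxxxxqqqqqqqqqq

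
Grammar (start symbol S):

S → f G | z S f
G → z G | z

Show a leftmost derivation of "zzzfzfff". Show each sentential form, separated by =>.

S => zSf   [S → z S f]
zSf => zzSff   [S → z S f]
zzSff => zzzSfff   [S → z S f]
zzzSfff => zzzfGfff   [S → f G]
zzzfGfff => zzzfzfff   [G → z]

S => zSf => zzSff => zzzSfff => zzzfGfff => zzzfzfff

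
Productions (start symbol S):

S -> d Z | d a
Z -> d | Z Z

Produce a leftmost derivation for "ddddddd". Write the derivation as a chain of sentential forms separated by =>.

S=>dZ=>dZZ=>dZZZ=>ddZZ=>ddZZZ=>ddZZZZ=>ddZZZZZ=>dddZZZZ=>ddddZZZ=>dddddZZ=>ddddddZ=>ddddddd

S => dZ   [S -> d Z]
dZ => dZZ   [Z -> Z Z]
dZZ => dZZZ   [Z -> Z Z]
dZZZ => ddZZ   [Z -> d]
ddZZ => ddZZZ   [Z -> Z Z]
ddZZZ => ddZZZZ   [Z -> Z Z]
ddZZZZ => ddZZZZZ   [Z -> Z Z]
ddZZZZZ => dddZZZZ   [Z -> d]
dddZZZZ => ddddZZZ   [Z -> d]
ddddZZZ => dddddZZ   [Z -> d]
dddddZZ => ddddddZ   [Z -> d]
ddddddZ => ddddddd   [Z -> d]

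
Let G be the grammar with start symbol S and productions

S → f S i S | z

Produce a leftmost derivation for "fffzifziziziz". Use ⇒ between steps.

S ⇒ fSiS ⇒ ffSiSiS ⇒ fffSiSiSiS ⇒ fffziSiSiS ⇒ fffzifSiSiSiS ⇒ fffzifziSiSiS ⇒ fffzifziziSiS ⇒ fffzifziziziS ⇒ fffzifziziziz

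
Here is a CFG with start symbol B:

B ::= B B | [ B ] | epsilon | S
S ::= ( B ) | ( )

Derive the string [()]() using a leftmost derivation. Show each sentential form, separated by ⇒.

B ⇒ BB ⇒ [B]B ⇒ [S]B ⇒ [(B)]B ⇒ [()]B ⇒ [()]S ⇒ [()]()

B ⇒ BB   [B ::= B B]
BB ⇒ [B]B   [B ::= [ B ]]
[B]B ⇒ [S]B   [B ::= S]
[S]B ⇒ [(B)]B   [S ::= ( B )]
[(B)]B ⇒ [()]B   [B ::= epsilon]
[()]B ⇒ [()]S   [B ::= S]
[()]S ⇒ [()]()   [S ::= ( )]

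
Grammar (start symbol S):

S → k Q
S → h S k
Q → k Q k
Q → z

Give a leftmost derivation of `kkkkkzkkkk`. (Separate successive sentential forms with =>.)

S => kQ   [S → k Q]
kQ => kkQk   [Q → k Q k]
kkQk => kkkQkk   [Q → k Q k]
kkkQkk => kkkkQkkk   [Q → k Q k]
kkkkQkkk => kkkkkQkkkk   [Q → k Q k]
kkkkkQkkkk => kkkkkzkkkk   [Q → z]

S=>kQ=>kkQk=>kkkQkk=>kkkkQkkk=>kkkkkQkkkk=>kkkkkzkkkk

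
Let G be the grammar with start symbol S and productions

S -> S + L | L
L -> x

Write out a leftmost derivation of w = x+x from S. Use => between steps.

S => S+L   [S -> S + L]
S+L => L+L   [S -> L]
L+L => x+L   [L -> x]
x+L => x+x   [L -> x]

S => S+L => L+L => x+L => x+x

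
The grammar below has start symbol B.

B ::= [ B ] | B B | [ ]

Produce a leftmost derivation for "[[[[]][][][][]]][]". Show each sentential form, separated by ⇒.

B ⇒ BB   [B ::= B B]
BB ⇒ [B]B   [B ::= [ B ]]
[B]B ⇒ [[B]]B   [B ::= [ B ]]
[[B]]B ⇒ [[BB]]B   [B ::= B B]
[[BB]]B ⇒ [[BBB]]B   [B ::= B B]
[[BBB]]B ⇒ [[BBBB]]B   [B ::= B B]
[[BBBB]]B ⇒ [[BBBBB]]B   [B ::= B B]
[[BBBBB]]B ⇒ [[[B]BBBB]]B   [B ::= [ B ]]
[[[B]BBBB]]B ⇒ [[[[]]BBBB]]B   [B ::= [ ]]
[[[[]]BBBB]]B ⇒ [[[[]][]BBB]]B   [B ::= [ ]]
[[[[]][]BBB]]B ⇒ [[[[]][][]BB]]B   [B ::= [ ]]
[[[[]][][]BB]]B ⇒ [[[[]][][][]B]]B   [B ::= [ ]]
[[[[]][][][]B]]B ⇒ [[[[]][][][][]]]B   [B ::= [ ]]
[[[[]][][][][]]]B ⇒ [[[[]][][][][]]][]   [B ::= [ ]]

B ⇒ BB ⇒ [B]B ⇒ [[B]]B ⇒ [[BB]]B ⇒ [[BBB]]B ⇒ [[BBBB]]B ⇒ [[BBBBB]]B ⇒ [[[B]BBBB]]B ⇒ [[[[]]BBBB]]B ⇒ [[[[]][]BBB]]B ⇒ [[[[]][][]BB]]B ⇒ [[[[]][][][]B]]B ⇒ [[[[]][][][][]]]B ⇒ [[[[]][][][][]]][]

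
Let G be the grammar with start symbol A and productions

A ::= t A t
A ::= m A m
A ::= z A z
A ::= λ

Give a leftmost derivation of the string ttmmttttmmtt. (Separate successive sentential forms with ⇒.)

A ⇒ tAt ⇒ ttAtt ⇒ ttmAmtt ⇒ ttmmAmmtt ⇒ ttmmtAtmmtt ⇒ ttmmttAttmmtt ⇒ ttmmttttmmtt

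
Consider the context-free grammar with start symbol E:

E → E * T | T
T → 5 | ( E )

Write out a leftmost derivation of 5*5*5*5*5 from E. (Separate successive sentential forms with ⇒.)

E ⇒ E*T   [E → E * T]
E*T ⇒ E*T*T   [E → E * T]
E*T*T ⇒ E*T*T*T   [E → E * T]
E*T*T*T ⇒ E*T*T*T*T   [E → E * T]
E*T*T*T*T ⇒ T*T*T*T*T   [E → T]
T*T*T*T*T ⇒ 5*T*T*T*T   [T → 5]
5*T*T*T*T ⇒ 5*5*T*T*T   [T → 5]
5*5*T*T*T ⇒ 5*5*5*T*T   [T → 5]
5*5*5*T*T ⇒ 5*5*5*5*T   [T → 5]
5*5*5*5*T ⇒ 5*5*5*5*5   [T → 5]

E ⇒ E*T ⇒ E*T*T ⇒ E*T*T*T ⇒ E*T*T*T*T ⇒ T*T*T*T*T ⇒ 5*T*T*T*T ⇒ 5*5*T*T*T ⇒ 5*5*5*T*T ⇒ 5*5*5*5*T ⇒ 5*5*5*5*5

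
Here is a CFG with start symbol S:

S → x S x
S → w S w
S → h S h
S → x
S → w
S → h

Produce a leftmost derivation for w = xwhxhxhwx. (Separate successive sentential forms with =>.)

S=>xSx=>xwSwx=>xwhShwx=>xwhxSxhwx=>xwhxhxhwx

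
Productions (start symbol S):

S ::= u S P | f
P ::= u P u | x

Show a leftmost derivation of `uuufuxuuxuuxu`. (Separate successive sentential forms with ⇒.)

S⇒uSP⇒uuSPP⇒uuuSPPP⇒uuufPPP⇒uuufuPuPP⇒uuufuxuPP⇒uuufuxuuPuP⇒uuufuxuuxuP⇒uuufuxuuxuuPu⇒uuufuxuuxuuxu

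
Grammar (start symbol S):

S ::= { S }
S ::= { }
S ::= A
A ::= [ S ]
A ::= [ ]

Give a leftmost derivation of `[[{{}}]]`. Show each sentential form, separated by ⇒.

S ⇒ A   [S ::= A]
A ⇒ [S]   [A ::= [ S ]]
[S] ⇒ [A]   [S ::= A]
[A] ⇒ [[S]]   [A ::= [ S ]]
[[S]] ⇒ [[{S}]]   [S ::= { S }]
[[{S}]] ⇒ [[{{}}]]   [S ::= { }]

S ⇒ A ⇒ [S] ⇒ [A] ⇒ [[S]] ⇒ [[{S}]] ⇒ [[{{}}]]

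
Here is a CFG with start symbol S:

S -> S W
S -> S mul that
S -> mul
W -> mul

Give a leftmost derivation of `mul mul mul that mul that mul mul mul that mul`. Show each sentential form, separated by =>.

S => S W => S mul that W => S W mul that W => S W W mul that W => S mul that W W mul that W => S mul that mul that W W mul that W => S W mul that mul that W W mul that W => mul W mul that mul that W W mul that W => mul mul mul that mul that W W mul that W => mul mul mul that mul that mul W mul that W => mul mul mul that mul that mul mul mul that W => mul mul mul that mul that mul mul mul that mul

S => S W   [S -> S W]
S W => S mul that W   [S -> S mul that]
S mul that W => S W mul that W   [S -> S W]
S W mul that W => S W W mul that W   [S -> S W]
S W W mul that W => S mul that W W mul that W   [S -> S mul that]
S mul that W W mul that W => S mul that mul that W W mul that W   [S -> S mul that]
S mul that mul that W W mul that W => S W mul that mul that W W mul that W   [S -> S W]
S W mul that mul that W W mul that W => mul W mul that mul that W W mul that W   [S -> mul]
mul W mul that mul that W W mul that W => mul mul mul that mul that W W mul that W   [W -> mul]
mul mul mul that mul that W W mul that W => mul mul mul that mul that mul W mul that W   [W -> mul]
mul mul mul that mul that mul W mul that W => mul mul mul that mul that mul mul mul that W   [W -> mul]
mul mul mul that mul that mul mul mul that W => mul mul mul that mul that mul mul mul that mul   [W -> mul]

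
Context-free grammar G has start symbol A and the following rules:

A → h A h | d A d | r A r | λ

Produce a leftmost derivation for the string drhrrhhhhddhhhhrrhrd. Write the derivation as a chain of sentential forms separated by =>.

A=>dAd=>drArd=>drhAhrd=>drhrArhrd=>drhrrArrhrd=>drhrrhAhrrhrd=>drhrrhhAhhrrhrd=>drhrrhhhAhhhrrhrd=>drhrrhhhhAhhhhrrhrd=>drhrrhhhhdAdhhhhrrhrd=>drhrrhhhhddhhhhrrhrd

A => dAd   [A → d A d]
dAd => drArd   [A → r A r]
drArd => drhAhrd   [A → h A h]
drhAhrd => drhrArhrd   [A → r A r]
drhrArhrd => drhrrArrhrd   [A → r A r]
drhrrArrhrd => drhrrhAhrrhrd   [A → h A h]
drhrrhAhrrhrd => drhrrhhAhhrrhrd   [A → h A h]
drhrrhhAhhrrhrd => drhrrhhhAhhhrrhrd   [A → h A h]
drhrrhhhAhhhrrhrd => drhrrhhhhAhhhhrrhrd   [A → h A h]
drhrrhhhhAhhhhrrhrd => drhrrhhhhdAdhhhhrrhrd   [A → d A d]
drhrrhhhhdAdhhhhrrhrd => drhrrhhhhddhhhhrrhrd   [A → λ]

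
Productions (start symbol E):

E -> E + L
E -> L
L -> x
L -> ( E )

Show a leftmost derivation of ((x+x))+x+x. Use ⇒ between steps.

E ⇒ E+L ⇒ E+L+L ⇒ L+L+L ⇒ (E)+L+L ⇒ (L)+L+L ⇒ ((E))+L+L ⇒ ((E+L))+L+L ⇒ ((L+L))+L+L ⇒ ((x+L))+L+L ⇒ ((x+x))+L+L ⇒ ((x+x))+x+L ⇒ ((x+x))+x+x

E ⇒ E+L   [E -> E + L]
E+L ⇒ E+L+L   [E -> E + L]
E+L+L ⇒ L+L+L   [E -> L]
L+L+L ⇒ (E)+L+L   [L -> ( E )]
(E)+L+L ⇒ (L)+L+L   [E -> L]
(L)+L+L ⇒ ((E))+L+L   [L -> ( E )]
((E))+L+L ⇒ ((E+L))+L+L   [E -> E + L]
((E+L))+L+L ⇒ ((L+L))+L+L   [E -> L]
((L+L))+L+L ⇒ ((x+L))+L+L   [L -> x]
((x+L))+L+L ⇒ ((x+x))+L+L   [L -> x]
((x+x))+L+L ⇒ ((x+x))+x+L   [L -> x]
((x+x))+x+L ⇒ ((x+x))+x+x   [L -> x]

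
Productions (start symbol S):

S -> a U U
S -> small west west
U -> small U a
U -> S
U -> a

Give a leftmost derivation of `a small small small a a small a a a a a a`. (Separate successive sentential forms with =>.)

S => a U U   [S -> a U U]
a U U => a small U a U   [U -> small U a]
a small U a U => a small small U a a U   [U -> small U a]
a small small U a a U => a small small small U a a a U   [U -> small U a]
a small small small U a a a U => a small small small S a a a U   [U -> S]
a small small small S a a a U => a small small small a U U a a a U   [S -> a U U]
a small small small a U U a a a U => a small small small a a U a a a U   [U -> a]
a small small small a a U a a a U => a small small small a a small U a a a a U   [U -> small U a]
a small small small a a small U a a a a U => a small small small a a small a a a a a U   [U -> a]
a small small small a a small a a a a a U => a small small small a a small a a a a a a   [U -> a]

S => a U U => a small U a U => a small small U a a U => a small small small U a a a U => a small small small S a a a U => a small small small a U U a a a U => a small small small a a U a a a U => a small small small a a small U a a a a U => a small small small a a small a a a a a U => a small small small a a small a a a a a a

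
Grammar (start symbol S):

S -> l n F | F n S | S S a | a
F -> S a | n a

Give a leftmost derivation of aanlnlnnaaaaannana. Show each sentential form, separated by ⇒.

S ⇒ FnS   [S -> F n S]
FnS ⇒ SanS   [F -> S a]
SanS ⇒ aanS   [S -> a]
aanS ⇒ aanFnS   [S -> F n S]
aanFnS ⇒ aanSanS   [F -> S a]
aanSanS ⇒ aanlnFanS   [S -> l n F]
aanlnFanS ⇒ aanlnSaanS   [F -> S a]
aanlnSaanS ⇒ aanlnSSaaanS   [S -> S S a]
aanlnSSaaanS ⇒ aanlnlnFSaaanS   [S -> l n F]
aanlnlnFSaaanS ⇒ aanlnlnnaSaaanS   [F -> n a]
aanlnlnnaSaaanS ⇒ aanlnlnnaaaaanS   [S -> a]
aanlnlnnaaaaanS ⇒ aanlnlnnaaaaanFnS   [S -> F n S]
aanlnlnnaaaaanFnS ⇒ aanlnlnnaaaaannanS   [F -> n a]
aanlnlnnaaaaannanS ⇒ aanlnlnnaaaaannana   [S -> a]

S⇒FnS⇒SanS⇒aanS⇒aanFnS⇒aanSanS⇒aanlnFanS⇒aanlnSaanS⇒aanlnSSaaanS⇒aanlnlnFSaaanS⇒aanlnlnnaSaaanS⇒aanlnlnnaaaaanS⇒aanlnlnnaaaaanFnS⇒aanlnlnnaaaaannanS⇒aanlnlnnaaaaannana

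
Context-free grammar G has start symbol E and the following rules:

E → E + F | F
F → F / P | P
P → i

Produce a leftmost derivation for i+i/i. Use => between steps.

E=>E+F=>F+F=>P+F=>i+F=>i+F/P=>i+P/P=>i+i/P=>i+i/i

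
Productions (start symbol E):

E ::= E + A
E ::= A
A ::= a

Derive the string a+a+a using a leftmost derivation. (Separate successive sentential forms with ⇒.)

E⇒E+A⇒E+A+A⇒A+A+A⇒a+A+A⇒a+a+A⇒a+a+a

E ⇒ E+A   [E ::= E + A]
E+A ⇒ E+A+A   [E ::= E + A]
E+A+A ⇒ A+A+A   [E ::= A]
A+A+A ⇒ a+A+A   [A ::= a]
a+A+A ⇒ a+a+A   [A ::= a]
a+a+A ⇒ a+a+a   [A ::= a]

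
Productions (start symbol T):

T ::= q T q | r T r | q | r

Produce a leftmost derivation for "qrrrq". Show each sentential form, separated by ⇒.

T ⇒ qTq ⇒ qrTrq ⇒ qrrrq

T ⇒ qTq   [T ::= q T q]
qTq ⇒ qrTrq   [T ::= r T r]
qrTrq ⇒ qrrrq   [T ::= r]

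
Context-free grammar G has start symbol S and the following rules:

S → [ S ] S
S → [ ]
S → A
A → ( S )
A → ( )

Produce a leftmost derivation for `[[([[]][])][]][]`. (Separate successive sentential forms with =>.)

S => [S]S => [[S]S]S => [[A]S]S => [[(S)]S]S => [[([S]S)]S]S => [[([[]]S)]S]S => [[([[]][])]S]S => [[([[]][])][]]S => [[([[]][])][]][]

S => [S]S   [S → [ S ] S]
[S]S => [[S]S]S   [S → [ S ] S]
[[S]S]S => [[A]S]S   [S → A]
[[A]S]S => [[(S)]S]S   [A → ( S )]
[[(S)]S]S => [[([S]S)]S]S   [S → [ S ] S]
[[([S]S)]S]S => [[([[]]S)]S]S   [S → [ ]]
[[([[]]S)]S]S => [[([[]][])]S]S   [S → [ ]]
[[([[]][])]S]S => [[([[]][])][]]S   [S → [ ]]
[[([[]][])][]]S => [[([[]][])][]][]   [S → [ ]]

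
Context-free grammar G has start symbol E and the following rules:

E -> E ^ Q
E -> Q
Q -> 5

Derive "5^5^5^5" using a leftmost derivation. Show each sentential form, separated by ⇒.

E ⇒ E^Q   [E -> E ^ Q]
E^Q ⇒ E^Q^Q   [E -> E ^ Q]
E^Q^Q ⇒ E^Q^Q^Q   [E -> E ^ Q]
E^Q^Q^Q ⇒ Q^Q^Q^Q   [E -> Q]
Q^Q^Q^Q ⇒ 5^Q^Q^Q   [Q -> 5]
5^Q^Q^Q ⇒ 5^5^Q^Q   [Q -> 5]
5^5^Q^Q ⇒ 5^5^5^Q   [Q -> 5]
5^5^5^Q ⇒ 5^5^5^5   [Q -> 5]

E ⇒ E^Q ⇒ E^Q^Q ⇒ E^Q^Q^Q ⇒ Q^Q^Q^Q ⇒ 5^Q^Q^Q ⇒ 5^5^Q^Q ⇒ 5^5^5^Q ⇒ 5^5^5^5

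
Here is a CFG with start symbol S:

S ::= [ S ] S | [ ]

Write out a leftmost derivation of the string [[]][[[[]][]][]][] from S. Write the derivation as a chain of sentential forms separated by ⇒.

S⇒[S]S⇒[[]]S⇒[[]][S]S⇒[[]][[S]S]S⇒[[]][[[S]S]S]S⇒[[]][[[[]]S]S]S⇒[[]][[[[]][]]S]S⇒[[]][[[[]][]][]]S⇒[[]][[[[]][]][]][]

S ⇒ [S]S   [S ::= [ S ] S]
[S]S ⇒ [[]]S   [S ::= [ ]]
[[]]S ⇒ [[]][S]S   [S ::= [ S ] S]
[[]][S]S ⇒ [[]][[S]S]S   [S ::= [ S ] S]
[[]][[S]S]S ⇒ [[]][[[S]S]S]S   [S ::= [ S ] S]
[[]][[[S]S]S]S ⇒ [[]][[[[]]S]S]S   [S ::= [ ]]
[[]][[[[]]S]S]S ⇒ [[]][[[[]][]]S]S   [S ::= [ ]]
[[]][[[[]][]]S]S ⇒ [[]][[[[]][]][]]S   [S ::= [ ]]
[[]][[[[]][]][]]S ⇒ [[]][[[[]][]][]][]   [S ::= [ ]]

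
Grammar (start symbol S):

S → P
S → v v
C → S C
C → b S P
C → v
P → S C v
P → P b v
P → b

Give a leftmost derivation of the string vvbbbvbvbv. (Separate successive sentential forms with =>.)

S=>P=>Pbv=>SCvbv=>vvCvbv=>vvbSPvbv=>vvbPPvbv=>vvbPbvPvbv=>vvbbbvPvbv=>vvbbbvbvbv

S => P   [S → P]
P => Pbv   [P → P b v]
Pbv => SCvbv   [P → S C v]
SCvbv => vvCvbv   [S → v v]
vvCvbv => vvbSPvbv   [C → b S P]
vvbSPvbv => vvbPPvbv   [S → P]
vvbPPvbv => vvbPbvPvbv   [P → P b v]
vvbPbvPvbv => vvbbbvPvbv   [P → b]
vvbbbvPvbv => vvbbbvbvbv   [P → b]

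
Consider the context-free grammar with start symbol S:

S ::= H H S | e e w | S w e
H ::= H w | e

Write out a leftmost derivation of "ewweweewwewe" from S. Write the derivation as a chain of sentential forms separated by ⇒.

S ⇒ Swe   [S ::= S w e]
Swe ⇒ Swewe   [S ::= S w e]
Swewe ⇒ HHSwewe   [S ::= H H S]
HHSwewe ⇒ HwHSwewe   [H ::= H w]
HwHSwewe ⇒ HwwHSwewe   [H ::= H w]
HwwHSwewe ⇒ ewwHSwewe   [H ::= e]
ewwHSwewe ⇒ ewwHwSwewe   [H ::= H w]
ewwHwSwewe ⇒ ewwewSwewe   [H ::= e]
ewwewSwewe ⇒ ewweweewwewe   [S ::= e e w]

S ⇒ Swe ⇒ Swewe ⇒ HHSwewe ⇒ HwHSwewe ⇒ HwwHSwewe ⇒ ewwHSwewe ⇒ ewwHwSwewe ⇒ ewwewSwewe ⇒ ewweweewwewe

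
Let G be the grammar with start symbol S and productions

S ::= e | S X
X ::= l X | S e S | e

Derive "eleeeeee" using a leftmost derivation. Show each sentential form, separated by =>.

S => SX => SXX => SXXX => SXXXX => SXXXXX => SXXXXXX => eXXXXXX => elXXXXXX => eleXXXXX => eleeXXXX => eleeeXXX => eleeeeXX => eleeeeeX => eleeeeee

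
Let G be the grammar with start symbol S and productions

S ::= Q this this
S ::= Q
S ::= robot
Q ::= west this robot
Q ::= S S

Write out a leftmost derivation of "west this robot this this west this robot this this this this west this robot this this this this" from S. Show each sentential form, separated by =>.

S => Q this this => S S this this => Q this this S this this => S S this this S this this => Q this this S this this S this this => west this robot this this S this this S this this => west this robot this this Q this this this this S this this => west this robot this this west this robot this this this this S this this => west this robot this this west this robot this this this this Q this this this this => west this robot this this west this robot this this this this west this robot this this this this

S => Q this this   [S ::= Q this this]
Q this this => S S this this   [Q ::= S S]
S S this this => Q this this S this this   [S ::= Q this this]
Q this this S this this => S S this this S this this   [Q ::= S S]
S S this this S this this => Q this this S this this S this this   [S ::= Q this this]
Q this this S this this S this this => west this robot this this S this this S this this   [Q ::= west this robot]
west this robot this this S this this S this this => west this robot this this Q this this this this S this this   [S ::= Q this this]
west this robot this this Q this this this this S this this => west this robot this this west this robot this this this this S this this   [Q ::= west this robot]
west this robot this this west this robot this this this this S this this => west this robot this this west this robot this this this this Q this this this this   [S ::= Q this this]
west this robot this this west this robot this this this this Q this this this this => west this robot this this west this robot this this this this west this robot this this this this   [Q ::= west this robot]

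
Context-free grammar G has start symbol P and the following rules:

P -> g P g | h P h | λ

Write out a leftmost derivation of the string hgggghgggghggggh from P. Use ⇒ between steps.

P ⇒ hPh ⇒ hgPgh ⇒ hggPggh ⇒ hgggPgggh ⇒ hggggPggggh ⇒ hgggghPhggggh ⇒ hgggghgPghggggh ⇒ hgggghggPgghggggh ⇒ hgggghgggghggggh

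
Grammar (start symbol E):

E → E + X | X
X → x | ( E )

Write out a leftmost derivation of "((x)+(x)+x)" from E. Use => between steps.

E => X   [E → X]
X => (E)   [X → ( E )]
(E) => (E+X)   [E → E + X]
(E+X) => (E+X+X)   [E → E + X]
(E+X+X) => (X+X+X)   [E → X]
(X+X+X) => ((E)+X+X)   [X → ( E )]
((E)+X+X) => ((X)+X+X)   [E → X]
((X)+X+X) => ((x)+X+X)   [X → x]
((x)+X+X) => ((x)+(E)+X)   [X → ( E )]
((x)+(E)+X) => ((x)+(X)+X)   [E → X]
((x)+(X)+X) => ((x)+(x)+X)   [X → x]
((x)+(x)+X) => ((x)+(x)+x)   [X → x]

E => X => (E) => (E+X) => (E+X+X) => (X+X+X) => ((E)+X+X) => ((X)+X+X) => ((x)+X+X) => ((x)+(E)+X) => ((x)+(X)+X) => ((x)+(x)+X) => ((x)+(x)+x)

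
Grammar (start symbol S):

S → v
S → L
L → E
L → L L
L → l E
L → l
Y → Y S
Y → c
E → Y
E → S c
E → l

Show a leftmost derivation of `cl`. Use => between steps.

S=>L=>LL=>EL=>YL=>cL=>cl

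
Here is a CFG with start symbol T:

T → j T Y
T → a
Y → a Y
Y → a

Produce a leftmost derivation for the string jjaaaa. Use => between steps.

T => jTY => jjTYY => jjaYY => jjaaY => jjaaaY => jjaaaa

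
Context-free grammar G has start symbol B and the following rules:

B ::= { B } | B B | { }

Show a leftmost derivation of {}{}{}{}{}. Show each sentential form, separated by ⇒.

B ⇒ BB   [B ::= B B]
BB ⇒ BBB   [B ::= B B]
BBB ⇒ BBBB   [B ::= B B]
BBBB ⇒ BBBBB   [B ::= B B]
BBBBB ⇒ {}BBBB   [B ::= { }]
{}BBBB ⇒ {}{}BBB   [B ::= { }]
{}{}BBB ⇒ {}{}{}BB   [B ::= { }]
{}{}{}BB ⇒ {}{}{}{}B   [B ::= { }]
{}{}{}{}B ⇒ {}{}{}{}{}   [B ::= { }]

B⇒BB⇒BBB⇒BBBB⇒BBBBB⇒{}BBBB⇒{}{}BBB⇒{}{}{}BB⇒{}{}{}{}B⇒{}{}{}{}{}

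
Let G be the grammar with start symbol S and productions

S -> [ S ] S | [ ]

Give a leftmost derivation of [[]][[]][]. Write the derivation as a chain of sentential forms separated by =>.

S => [S]S   [S -> [ S ] S]
[S]S => [[]]S   [S -> [ ]]
[[]]S => [[]][S]S   [S -> [ S ] S]
[[]][S]S => [[]][[]]S   [S -> [ ]]
[[]][[]]S => [[]][[]][]   [S -> [ ]]

S => [S]S => [[]]S => [[]][S]S => [[]][[]]S => [[]][[]][]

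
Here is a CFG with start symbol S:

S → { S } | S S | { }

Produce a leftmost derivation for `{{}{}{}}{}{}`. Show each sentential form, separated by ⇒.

S⇒SS⇒SSS⇒{S}SS⇒{SS}SS⇒{SSS}SS⇒{{}SS}SS⇒{{}{}S}SS⇒{{}{}{}}SS⇒{{}{}{}}{}S⇒{{}{}{}}{}{}

S ⇒ SS   [S → S S]
SS ⇒ SSS   [S → S S]
SSS ⇒ {S}SS   [S → { S }]
{S}SS ⇒ {SS}SS   [S → S S]
{SS}SS ⇒ {SSS}SS   [S → S S]
{SSS}SS ⇒ {{}SS}SS   [S → { }]
{{}SS}SS ⇒ {{}{}S}SS   [S → { }]
{{}{}S}SS ⇒ {{}{}{}}SS   [S → { }]
{{}{}{}}SS ⇒ {{}{}{}}{}S   [S → { }]
{{}{}{}}{}S ⇒ {{}{}{}}{}{}   [S → { }]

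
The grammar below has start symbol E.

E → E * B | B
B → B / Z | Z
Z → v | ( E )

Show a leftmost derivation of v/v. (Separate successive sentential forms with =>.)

E=>B=>B/Z=>Z/Z=>v/Z=>v/v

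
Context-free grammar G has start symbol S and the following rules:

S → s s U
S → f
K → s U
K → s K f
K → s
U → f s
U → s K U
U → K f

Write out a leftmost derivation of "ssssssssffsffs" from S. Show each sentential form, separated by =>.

S=>ssU=>sssKU=>ssssUU=>ssssKfU=>sssssUfU=>ssssssKUfU=>sssssssKfUfU=>ssssssssfUfU=>ssssssssffsfU=>ssssssssffsffs

S => ssU   [S → s s U]
ssU => sssKU   [U → s K U]
sssKU => ssssUU   [K → s U]
ssssUU => ssssKfU   [U → K f]
ssssKfU => sssssUfU   [K → s U]
sssssUfU => ssssssKUfU   [U → s K U]
ssssssKUfU => sssssssKfUfU   [K → s K f]
sssssssKfUfU => ssssssssfUfU   [K → s]
ssssssssfUfU => ssssssssffsfU   [U → f s]
ssssssssffsfU => ssssssssffsffs   [U → f s]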